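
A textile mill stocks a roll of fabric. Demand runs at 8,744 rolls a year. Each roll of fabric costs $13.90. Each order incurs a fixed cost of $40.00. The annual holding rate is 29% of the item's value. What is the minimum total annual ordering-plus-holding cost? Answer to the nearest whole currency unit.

TC* ≈ $1,679

Holding cost H = 0.29 × $13.90 = $4.0310 per unit per year.
The optimal lot size = √(2DS/H) = √(2 × 8,744 × 40 / 4.031) ≈ 416.58.
At Q*, ordering cost (D/Q*)S equals holding cost (Q*/2)H, each = √(DSH/2).
Minimum total = √(2DSH) = √(2 × 8,744 × 40 × 4.031) ≈ 1679.216.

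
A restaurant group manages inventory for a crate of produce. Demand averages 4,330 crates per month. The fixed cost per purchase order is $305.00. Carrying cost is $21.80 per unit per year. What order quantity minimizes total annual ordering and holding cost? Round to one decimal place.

Annual demand D = 4,330 × 12 = 51,960.
EOQ = √(2DS / H) = √(2 × 51,960 × 305 / 21.8).
= √(31,695,600 / 21.8) = √1,453,926.6055 ≈ 1205.789.

Q* ≈ 1,205.8 crates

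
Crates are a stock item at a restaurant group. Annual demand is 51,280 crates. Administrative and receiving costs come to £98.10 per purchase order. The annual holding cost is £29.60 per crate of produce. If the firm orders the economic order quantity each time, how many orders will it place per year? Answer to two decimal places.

N ≈ 87.96 orders per year

The optimal lot size = √(2DS/H) = √(2 × 51,280 × 98.1 / 29.6) ≈ 583.01.
Orders per year = D / Q* = 51,280 / 583.01 ≈ 87.957.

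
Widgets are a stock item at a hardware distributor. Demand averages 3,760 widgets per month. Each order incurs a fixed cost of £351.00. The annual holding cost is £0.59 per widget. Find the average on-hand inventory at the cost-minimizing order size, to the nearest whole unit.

Annual demand D = 3,760 × 12 = 45,120.
The optimal lot size = √(2DS/H) = √(2 × 45,120 × 351 / 0.59) ≈ 7327.02.
Average inventory = Q*/2 ≈ 7327.02 / 2 = 3663.508.

Average inventory ≈ 3,664 widgets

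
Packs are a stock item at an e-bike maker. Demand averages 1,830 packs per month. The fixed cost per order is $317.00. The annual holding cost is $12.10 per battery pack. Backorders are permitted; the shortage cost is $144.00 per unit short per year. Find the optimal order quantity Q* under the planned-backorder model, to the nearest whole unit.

Q* ≈ 1,117 packs

Annual demand D = 1,830 × 12 = 21,960.
With planned backorders, Q* = √(2DS/H) · √((H+B)/B).
√(2DS/H) = √(2 × 21,960 × 317 / 12.1) = 1072.675.
√((H+B)/B) = √((12.1+144)/144) = 1.0412.
Q* ≈ 1116.833.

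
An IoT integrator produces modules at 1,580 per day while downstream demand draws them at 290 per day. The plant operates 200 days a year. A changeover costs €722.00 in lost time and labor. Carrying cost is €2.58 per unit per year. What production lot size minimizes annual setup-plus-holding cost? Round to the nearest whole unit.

Annual demand D = 290 × 200 = 58,000.
Production build-up factor (1 − d/p) = 1 − 290/1,580 = 0.8165.
Q* = √(2DS / (H(1 − d/p))) = √(2 × 58,000 × 722 / (2.58 × 0.8165)).
= √(83,752,000 / 2.1065) ≈ 6305.528.

Q* ≈ 6,306 modules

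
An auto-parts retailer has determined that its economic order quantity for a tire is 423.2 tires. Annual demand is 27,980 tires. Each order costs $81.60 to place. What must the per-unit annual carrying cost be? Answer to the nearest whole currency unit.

Squaring Q* = √(2DS/H) gives Q*² = 2DS/H.
From Q* = √(2DS/H): H = 2DS / Q*² = 2 × 27,980 × 81.6 / 423.2² = 25.4963.

H ≈ $25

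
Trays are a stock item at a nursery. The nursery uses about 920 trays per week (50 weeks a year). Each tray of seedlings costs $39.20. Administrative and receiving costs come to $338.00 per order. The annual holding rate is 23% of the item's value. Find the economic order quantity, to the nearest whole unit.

Annual demand D = 920 × 50 = 46,000.
Holding cost H = 0.23 × $39.20 = $9.0160 per unit per year.
EOQ = √(2DS / H) = √(2 × 46,000 × 338 / 9.016).
= √(31,096,000 / 9.016) = √3,448,979.5918 ≈ 1857.143.

Q* ≈ 1,857 trays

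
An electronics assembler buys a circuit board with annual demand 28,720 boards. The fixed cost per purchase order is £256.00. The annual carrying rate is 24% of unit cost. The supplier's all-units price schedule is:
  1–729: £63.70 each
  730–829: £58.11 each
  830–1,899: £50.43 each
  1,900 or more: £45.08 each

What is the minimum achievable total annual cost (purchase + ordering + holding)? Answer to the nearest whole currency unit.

Holding cost per unit per year at price C is H = 0.24·C.
Evaluate total cost at each tier's feasible EOQ or, if the EOQ is below the tier, at the tier's minimum quantity.
Tier 1 (£63.70): EOQ = 980.7 exceeds tier's upper bound 729, so this tier is dominated.
Tier 2 (£58.11): EOQ = 1026.8 exceeds tier's upper bound 829, so this tier is dominated.
EOQ at £50.43 = 1102.2 (feasible in tier 3): TC = 28,720×£50.43 + (28,720/1102.2)×256 + (1102.2/2)×0.24×£50.43 = £1,461,690.26.
EOQ at £45.08 = 1165.8 < 1900, so use break Q=1900: TC = 28,720×£45.08 + (28,720/1900.0)×256 + (1900.0/2)×0.24×£45.08 = £1,308,845.48.
Lowest total cost among the candidates is at Q = 1900.0.

TC* ≈ £1,308,845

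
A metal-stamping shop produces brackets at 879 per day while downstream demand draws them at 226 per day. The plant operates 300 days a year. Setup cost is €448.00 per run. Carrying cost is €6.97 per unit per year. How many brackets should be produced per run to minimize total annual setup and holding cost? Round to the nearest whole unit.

Q* ≈ 3,425 brackets

Annual demand D = 226 × 300 = 67,800.
Production build-up factor (1 − d/p) = 1 − 226/879 = 0.7429.
Q* = √(2DS / (H(1 − d/p))) = √(2 × 67,800 × 448 / (6.97 × 0.7429)).
= √(60,748,800 / 5.1779) ≈ 3425.234.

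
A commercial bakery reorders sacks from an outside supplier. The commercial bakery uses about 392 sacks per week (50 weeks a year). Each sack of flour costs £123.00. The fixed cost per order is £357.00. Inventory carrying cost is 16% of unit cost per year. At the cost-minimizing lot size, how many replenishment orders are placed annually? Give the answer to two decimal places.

N ≈ 23.24 orders per year

Annual demand D = 392 × 50 = 19,600.
Holding cost H = 0.16 × £123.00 = £19.6800 per unit per year.
EOQ = √(2DS/H) = √(2 × 19,600 × 357 / 19.68) ≈ 843.27.
Orders per year = D / Q* = 19,600 / 843.27 ≈ 23.243.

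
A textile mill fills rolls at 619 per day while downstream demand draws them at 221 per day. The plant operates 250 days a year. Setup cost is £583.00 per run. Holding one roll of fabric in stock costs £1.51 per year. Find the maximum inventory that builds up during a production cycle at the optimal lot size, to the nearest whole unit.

I_max ≈ 5,237 rolls

Annual demand D = 221 × 250 = 55,250.
Production build-up factor (1 − d/p) = 1 − 221/619 = 0.6430.
Q* = √(2DS / (H(1 − d/p))) = √(2 × 55,250 × 583 / (1.51 × 0.6430)).
= √(64,421,500 / 0.9709) ≈ 8145.744.
Maximum inventory = Q*(1 − d/p) = 8145.744 × 0.6430 ≈ 5237.489.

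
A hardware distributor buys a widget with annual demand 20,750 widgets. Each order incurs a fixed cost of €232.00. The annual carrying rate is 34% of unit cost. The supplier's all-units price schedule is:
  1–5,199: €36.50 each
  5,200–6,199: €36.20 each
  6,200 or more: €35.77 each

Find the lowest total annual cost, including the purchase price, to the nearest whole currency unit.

TC* ≈ €768,306

Holding cost per unit per year at price C is H = 0.34·C.
Candidates are each tier's EOQ (if it falls in that tier) and each price-break quantity.
EOQ at €36.50 = 880.8 (feasible in tier 1): TC = 20,750×€36.50 + (20,750/880.8)×232 + (880.8/2)×0.34×€36.50 = €768,305.85.
EOQ at €36.20 = 884.5 < 5200, so use break Q=5200: TC = 20,750×€36.20 + (20,750/5200.0)×232 + (5200.0/2)×0.34×€36.20 = €784,076.57.
EOQ at €35.77 = 889.8 < 6200, so use break Q=6200: TC = 20,750×€35.77 + (20,750/6200.0)×232 + (6200.0/2)×0.34×€35.77 = €780,705.53.
Lowest total cost among the candidates is at Q = 880.8.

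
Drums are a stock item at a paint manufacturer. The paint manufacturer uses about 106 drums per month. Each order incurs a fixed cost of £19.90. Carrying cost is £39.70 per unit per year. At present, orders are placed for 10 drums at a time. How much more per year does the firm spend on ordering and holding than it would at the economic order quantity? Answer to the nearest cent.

Annual demand D = 106 × 12 = 1,272.
EOQ = √(2DS/H) = √(2 × 1,272 × 19.9 / 39.7) ≈ 35.71.
Cost at Q* = (D/Q*)S + (Q*/2)H = √(2DSH) ≈ £1,417.69.
Cost at Q = 10: (1,272/10)×19.9 + (10/2)×39.7 = £2,531.28 + £198.50 = £2,729.78.
Excess = £2,729.78 − £1,417.69 = £1,312.09.

Extra cost ≈ £1,312.09 per year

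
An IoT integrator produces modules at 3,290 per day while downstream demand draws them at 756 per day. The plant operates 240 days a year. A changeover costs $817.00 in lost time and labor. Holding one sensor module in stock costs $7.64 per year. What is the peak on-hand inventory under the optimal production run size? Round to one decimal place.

Annual demand D = 756 × 240 = 181,440.
Production build-up factor (1 − d/p) = 1 − 756/3,290 = 0.7702.
Q* = √(2DS / (H(1 − d/p))) = √(2 × 181,440 × 817 / (7.64 × 0.7702)).
= √(296,472,960 / 5.8844) ≈ 7098.074.
Maximum inventory = Q*(1 − d/p) = 7098.074 × 0.7702 ≈ 5467.027.

I_max ≈ 5,467.0 modules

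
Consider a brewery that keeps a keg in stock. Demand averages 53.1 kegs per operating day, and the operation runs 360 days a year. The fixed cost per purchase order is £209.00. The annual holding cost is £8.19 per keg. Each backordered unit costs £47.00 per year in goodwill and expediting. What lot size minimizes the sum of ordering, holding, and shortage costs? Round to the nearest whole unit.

Annual demand D = 53.1 × 360 = 19,116.
With planned backorders, Q* = √(2DS/H) · √((H+B)/B).
√(2DS/H) = √(2 × 19,116 × 209 / 8.19) = 987.745.
√((H+B)/B) = √((8.19+47)/47) = 1.0836.
Q* ≈ 1070.350.

Q* ≈ 1,070 kegs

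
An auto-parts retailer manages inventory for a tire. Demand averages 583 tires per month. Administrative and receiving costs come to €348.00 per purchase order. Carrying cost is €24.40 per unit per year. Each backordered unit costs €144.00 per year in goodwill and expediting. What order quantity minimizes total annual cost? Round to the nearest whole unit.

Q* ≈ 483 tires

Annual demand D = 583 × 12 = 6,996.
With planned backorders, Q* = √(2DS/H) · √((H+B)/B).
√(2DS/H) = √(2 × 6,996 × 348 / 24.4) = 446.719.
√((H+B)/B) = √((24.4+144)/144) = 1.0814.
Q* ≈ 483.086.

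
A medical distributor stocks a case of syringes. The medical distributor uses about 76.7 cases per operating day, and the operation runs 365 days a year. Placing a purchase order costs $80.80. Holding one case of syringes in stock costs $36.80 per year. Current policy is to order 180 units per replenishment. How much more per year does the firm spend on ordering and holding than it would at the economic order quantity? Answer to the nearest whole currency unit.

Extra cost ≈ $2,976 per year

Annual demand D = 76.7 × 365 = 27,995.5.
EOQ = √(2DS/H) = √(2 × 27,995.5 × 80.8 / 36.8) ≈ 350.62.
Cost at Q* = (D/Q*)S + (Q*/2)H = √(2DSH) ≈ $12,902.94.
Cost at Q = 180: (27,995.5/180)×80.8 + (180/2)×36.8 = $12,566.87 + $3,312.00 = $15,878.87.
Excess = $15,878.87 − $12,902.94 = $2,975.93.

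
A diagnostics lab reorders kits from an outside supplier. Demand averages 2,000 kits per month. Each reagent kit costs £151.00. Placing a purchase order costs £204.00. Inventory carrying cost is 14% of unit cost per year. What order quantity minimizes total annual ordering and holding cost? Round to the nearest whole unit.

Annual demand D = 2,000 × 12 = 24,000.
Holding cost H = 0.14 × £151.00 = £21.1400 per unit per year.
EOQ = √(2DS / H) = √(2 × 24,000 × 204 / 21.14).
= √(9,792,000 / 21.14) = √463,197.7294 ≈ 680.586.

Q* ≈ 681 kits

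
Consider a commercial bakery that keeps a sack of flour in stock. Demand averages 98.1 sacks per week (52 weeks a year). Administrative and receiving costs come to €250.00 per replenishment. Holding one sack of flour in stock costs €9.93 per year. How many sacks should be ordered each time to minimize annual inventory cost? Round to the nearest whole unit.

Annual demand D = 98.1 × 52 = 5,101.2.
EOQ = √(2DS / H) = √(2 × 5,101.2 × 250 / 9.93).
= √(2,550,600 / 9.93) = √256,858.006 ≈ 506.812.

Q* ≈ 507 sacks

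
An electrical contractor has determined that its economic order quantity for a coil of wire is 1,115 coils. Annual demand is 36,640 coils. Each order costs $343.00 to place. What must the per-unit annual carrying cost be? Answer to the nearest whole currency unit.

Squaring Q* = √(2DS/H) gives Q*² = 2DS/H.
From Q* = √(2DS/H): H = 2DS / Q*² = 2 × 36,640 × 343 / 1,115² = 20.2176.

H ≈ $20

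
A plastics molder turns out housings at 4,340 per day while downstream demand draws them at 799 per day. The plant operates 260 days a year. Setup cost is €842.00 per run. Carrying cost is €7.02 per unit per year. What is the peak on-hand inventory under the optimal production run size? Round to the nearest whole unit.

Annual demand D = 799 × 260 = 207,740.
Production build-up factor (1 − d/p) = 1 − 799/4,340 = 0.8159.
Q* = √(2DS / (H(1 − d/p))) = √(2 × 207,740 × 842 / (7.02 × 0.8159)).
= √(349,834,160 / 5.7276) ≈ 7815.278.
Maximum inventory = Q*(1 − d/p) = 7815.278 × 0.8159 ≈ 6376.475.

I_max ≈ 6,376 housings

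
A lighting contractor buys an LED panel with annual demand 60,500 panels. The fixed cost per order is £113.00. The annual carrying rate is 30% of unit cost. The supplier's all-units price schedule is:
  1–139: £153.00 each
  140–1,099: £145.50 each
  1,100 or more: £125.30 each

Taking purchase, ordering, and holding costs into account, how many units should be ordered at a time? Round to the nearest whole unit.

Q* ≈ 1,100 panels

Holding cost per unit per year at price C is H = 0.30·C.
For each price level, check whether its EOQ is feasible; otherwise the best quantity at that price is the breakpoint.
Tier 1 (£153.00): EOQ = 545.8 exceeds tier's upper bound 139, so this tier is dominated.
EOQ at £145.50 = 559.7 (feasible in tier 2): TC = 60,500×£145.50 + (60,500/559.7)×113 + (559.7/2)×0.30×£145.50 = £8,827,180.03.
EOQ at £125.30 = 603.1 < 1100, so use break Q=1100: TC = 60,500×£125.30 + (60,500/1100.0)×113 + (1100.0/2)×0.30×£125.30 = £7,607,539.50.
Lowest total cost is £7,607,539.50 at Q = 1100.0.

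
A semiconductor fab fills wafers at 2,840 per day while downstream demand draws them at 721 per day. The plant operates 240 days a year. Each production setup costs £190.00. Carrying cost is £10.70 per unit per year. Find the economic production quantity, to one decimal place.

Annual demand D = 721 × 240 = 173,040.
Production build-up factor (1 − d/p) = 1 − 721/2,840 = 0.7461.
Q* = √(2DS / (H(1 − d/p))) = √(2 × 173,040 × 190 / (10.7 × 0.7461)).
= √(65,755,200 / 7.9836) ≈ 2869.901.

Q* ≈ 2,869.9 wafers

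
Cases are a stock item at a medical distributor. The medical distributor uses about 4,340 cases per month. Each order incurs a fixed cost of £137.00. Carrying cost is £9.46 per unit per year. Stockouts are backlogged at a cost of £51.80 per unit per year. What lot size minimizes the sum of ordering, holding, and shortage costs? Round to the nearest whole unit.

Annual demand D = 4,340 × 12 = 52,080.
With planned backorders, Q* = √(2DS/H) · √((H+B)/B).
√(2DS/H) = √(2 × 52,080 × 137 / 9.46) = 1228.189.
√((H+B)/B) = √((9.46+51.8)/51.8) = 1.0875.
Q* ≈ 1335.638.

Q* ≈ 1,336 cases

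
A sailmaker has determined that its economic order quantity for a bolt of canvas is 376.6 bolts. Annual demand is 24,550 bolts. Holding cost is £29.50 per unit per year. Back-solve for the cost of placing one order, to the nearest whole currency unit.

Squaring Q* = √(2DS/H) gives Q*² = 2DS/H.
From Q* = √(2DS/H): S = Q*²H / (2D) = 376.6² × 29.5 / (2 × 24,550) = 85.2121.

S ≈ £85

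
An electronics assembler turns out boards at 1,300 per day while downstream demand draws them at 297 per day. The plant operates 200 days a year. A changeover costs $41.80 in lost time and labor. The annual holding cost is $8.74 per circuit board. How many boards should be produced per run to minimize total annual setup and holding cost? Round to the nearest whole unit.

Annual demand D = 297 × 200 = 59,400.
Production build-up factor (1 − d/p) = 1 − 297/1,300 = 0.7715.
Q* = √(2DS / (H(1 − d/p))) = √(2 × 59,400 × 41.8 / (8.74 × 0.7715)).
= √(4,965,840 / 6.7432) ≈ 858.147.

Q* ≈ 858 boards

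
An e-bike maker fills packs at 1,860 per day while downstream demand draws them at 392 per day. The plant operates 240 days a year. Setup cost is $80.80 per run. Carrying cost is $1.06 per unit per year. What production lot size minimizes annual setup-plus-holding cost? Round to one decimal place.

Q* ≈ 4,262.9 packs

Annual demand D = 392 × 240 = 94,080.
Production build-up factor (1 − d/p) = 1 − 392/1,860 = 0.7892.
Q* = √(2DS / (H(1 − d/p))) = √(2 × 94,080 × 80.8 / (1.06 × 0.7892)).
= √(15,203,328 / 0.8366) ≈ 4262.946.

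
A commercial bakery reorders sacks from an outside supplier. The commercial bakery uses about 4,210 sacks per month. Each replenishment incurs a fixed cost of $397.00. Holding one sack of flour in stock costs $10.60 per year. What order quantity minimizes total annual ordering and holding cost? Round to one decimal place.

Q* ≈ 1,945.3 sacks

Annual demand D = 4,210 × 12 = 50,520.
EOQ = √(2DS / H) = √(2 × 50,520 × 397 / 10.6).
= √(40,112,880 / 10.6) = √3,784,233.9623 ≈ 1945.311.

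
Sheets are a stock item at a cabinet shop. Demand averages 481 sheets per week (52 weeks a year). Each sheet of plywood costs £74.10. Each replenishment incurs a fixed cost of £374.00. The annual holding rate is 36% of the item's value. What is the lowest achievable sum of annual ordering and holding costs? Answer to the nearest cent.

TC* ≈ £22,340.11

Annual demand D = 481 × 52 = 25,012.
Holding cost H = 0.36 × £74.10 = £26.6760 per unit per year.
The optimal lot size = √(2DS/H) = √(2 × 25,012 × 374 / 26.676) ≈ 837.46.
At Q*, ordering cost (D/Q*)S equals holding cost (Q*/2)H, each = √(DSH/2).
Minimum total = √(2DSH) = √(2 × 25,012 × 374 × 26.676) ≈ 22340.113.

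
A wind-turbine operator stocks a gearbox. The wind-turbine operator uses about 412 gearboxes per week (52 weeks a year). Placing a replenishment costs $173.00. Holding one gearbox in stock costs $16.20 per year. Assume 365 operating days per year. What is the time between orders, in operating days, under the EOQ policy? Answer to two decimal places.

T ≈ 11.52 days

Annual demand D = 412 × 52 = 21,424.
The optimal lot size = √(2DS/H) = √(2 × 21,424 × 173 / 16.2) ≈ 676.44.
Cycle time = Q*/D × 365 = 676.44 / 21,424 × 365 ≈ 11.525 days.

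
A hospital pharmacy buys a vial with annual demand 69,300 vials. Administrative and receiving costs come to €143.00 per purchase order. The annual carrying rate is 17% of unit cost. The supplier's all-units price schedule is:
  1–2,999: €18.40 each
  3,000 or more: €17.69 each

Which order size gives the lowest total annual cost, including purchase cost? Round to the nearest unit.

Holding cost per unit per year at price C is H = 0.17·C.
Evaluate total cost at each tier's feasible EOQ or, if the EOQ is below the tier, at the tier's minimum quantity.
EOQ at €18.40 = 2517.2 (feasible in tier 1): TC = 69,300×€18.40 + (69,300/2517.2)×143 + (2517.2/2)×0.17×€18.40 = €1,282,993.78.
EOQ at €17.69 = 2567.2 < 3000, so use break Q=3000: TC = 69,300×€17.69 + (69,300/3000.0)×143 + (3000.0/2)×0.17×€17.69 = €1,233,731.25.
Lowest total cost is €1,233,731.25 at Q = 3000.0.

Q* ≈ 3,000 vials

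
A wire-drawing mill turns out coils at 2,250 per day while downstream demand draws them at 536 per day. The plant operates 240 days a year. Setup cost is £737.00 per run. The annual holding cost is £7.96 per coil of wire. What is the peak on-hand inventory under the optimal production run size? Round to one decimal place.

I_max ≈ 4,259.9 coils

Annual demand D = 536 × 240 = 128,640.
Production build-up factor (1 − d/p) = 1 − 536/2,250 = 0.7618.
Q* = √(2DS / (H(1 − d/p))) = √(2 × 128,640 × 737 / (7.96 × 0.7618)).
= √(189,615,360 / 6.0638) ≈ 5591.986.
Maximum inventory = Q*(1 − d/p) = 5591.986 × 0.7618 ≈ 4259.851.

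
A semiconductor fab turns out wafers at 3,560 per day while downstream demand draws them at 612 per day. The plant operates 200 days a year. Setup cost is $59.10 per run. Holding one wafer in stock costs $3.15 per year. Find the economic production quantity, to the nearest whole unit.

Annual demand D = 612 × 200 = 122,400.
Production build-up factor (1 − d/p) = 1 − 612/3,560 = 0.8281.
Q* = √(2DS / (H(1 − d/p))) = √(2 × 122,400 × 59.1 / (3.15 × 0.8281)).
= √(14,467,680 / 2.6085) ≈ 2355.079.

Q* ≈ 2,355 wafers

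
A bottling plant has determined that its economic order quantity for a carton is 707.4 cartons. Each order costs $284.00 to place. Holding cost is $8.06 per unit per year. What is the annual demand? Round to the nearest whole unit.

D ≈ 7,101 cartons per year

The basic EOQ model gives Q* = √(2DS/H); rearrange for the unknown.
From Q* = √(2DS/H): D = Q*²H / (2S) = 707.4² × 8.06 / (2 × 284) = 7100.956.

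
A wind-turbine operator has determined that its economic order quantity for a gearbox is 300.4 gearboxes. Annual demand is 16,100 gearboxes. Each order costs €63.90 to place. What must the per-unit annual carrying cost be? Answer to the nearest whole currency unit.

H ≈ €23

Invert the EOQ relation Q*² = 2DS/H.
From Q* = √(2DS/H): H = 2DS / Q*² = 2 × 16,100 × 63.9 / 300.4² = 22.8012.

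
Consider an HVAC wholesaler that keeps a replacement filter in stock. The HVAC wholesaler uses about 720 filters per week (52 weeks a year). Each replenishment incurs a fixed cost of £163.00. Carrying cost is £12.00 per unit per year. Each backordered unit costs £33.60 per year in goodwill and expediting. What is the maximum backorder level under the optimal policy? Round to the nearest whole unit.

Annual demand D = 720 × 52 = 37,440.
With planned backorders, Q* = √(2DS/H) · √((H+B)/B).
√(2DS/H) = √(2 × 37,440 × 163 / 12) = 1008.524.
√((H+B)/B) = √((12+33.6)/33.6) = 1.1650.
Q* ≈ 1174.895.
S* = Q* · H/(H+B) = 1174.895 × 12/45.6 ≈ 309.183.

S* ≈ 309 filters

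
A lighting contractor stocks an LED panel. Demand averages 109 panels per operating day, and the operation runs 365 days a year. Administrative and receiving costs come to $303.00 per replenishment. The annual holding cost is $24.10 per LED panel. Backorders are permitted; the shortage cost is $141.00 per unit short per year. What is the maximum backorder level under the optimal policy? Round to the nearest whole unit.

S* ≈ 158 panels

Annual demand D = 109 × 365 = 39,785.
With planned backorders, Q* = √(2DS/H) · √((H+B)/B).
√(2DS/H) = √(2 × 39,785 × 303 / 24.1) = 1000.201.
√((H+B)/B) = √((24.1+141)/141) = 1.0821.
Q* ≈ 1082.309.
S* = Q* · H/(H+B) = 1082.309 × 24.1/165.1 ≈ 157.987.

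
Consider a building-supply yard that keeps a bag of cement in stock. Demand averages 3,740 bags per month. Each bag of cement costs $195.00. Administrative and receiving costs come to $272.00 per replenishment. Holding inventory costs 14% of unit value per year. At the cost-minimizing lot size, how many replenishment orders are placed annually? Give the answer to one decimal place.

N ≈ 47.5 orders per year

Annual demand D = 3,740 × 12 = 44,880.
Holding cost H = 0.14 × $195.00 = $27.3000 per unit per year.
Q* = √(2DS/H) = √(2 × 44,880 × 272 / 27.3) ≈ 945.68.
Orders per year = D / Q* = 44,880 / 945.68 ≈ 47.458.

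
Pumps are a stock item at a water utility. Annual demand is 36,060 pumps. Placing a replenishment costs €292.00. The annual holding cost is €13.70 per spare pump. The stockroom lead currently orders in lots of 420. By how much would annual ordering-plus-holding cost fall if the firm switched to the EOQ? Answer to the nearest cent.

Extra cost ≈ €10,961.74 per year

EOQ = √(2DS/H) = √(2 × 36,060 × 292 / 13.7) ≈ 1239.82.
Cost at Q* = (D/Q*)S + (Q*/2)H = √(2DSH) ≈ €16,985.55.
Cost at Q = 420: (36,060/420)×292 + (420/2)×13.7 = €25,070.29 + €2,877.00 = €27,947.29.
Excess = €27,947.29 − €16,985.55 = €10,961.74.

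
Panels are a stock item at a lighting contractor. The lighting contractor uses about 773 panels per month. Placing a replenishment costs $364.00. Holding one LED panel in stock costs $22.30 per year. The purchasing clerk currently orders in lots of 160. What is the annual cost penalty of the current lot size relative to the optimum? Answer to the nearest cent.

Extra cost ≈ $10,615.38 per year

Annual demand D = 773 × 12 = 9,276.
EOQ = √(2DS/H) = √(2 × 9,276 × 364 / 22.3) ≈ 550.29.
Cost at Q* = (D/Q*)S + (Q*/2)H = √(2DSH) ≈ $12,271.52.
Cost at Q = 160: (9,276/160)×364 + (160/2)×22.3 = $21,102.90 + $1,784.00 = $22,886.90.
Excess = $22,886.90 − $12,271.52 = $10,615.38.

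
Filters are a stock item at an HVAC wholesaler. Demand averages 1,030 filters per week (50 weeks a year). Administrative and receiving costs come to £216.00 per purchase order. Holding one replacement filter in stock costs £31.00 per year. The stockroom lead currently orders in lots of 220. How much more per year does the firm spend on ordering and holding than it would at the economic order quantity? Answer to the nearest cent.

Annual demand D = 1,030 × 50 = 51,500.
EOQ = √(2DS/H) = √(2 × 51,500 × 216 / 31) ≈ 847.16.
Cost at Q* = (D/Q*)S + (Q*/2)H = √(2DSH) ≈ £26,261.91.
Cost at Q = 220: (51,500/220)×216 + (220/2)×31 = £50,563.64 + £3,410.00 = £53,973.64.
Excess = £53,973.64 − £26,261.91 = £27,711.72.

Extra cost ≈ £27,711.72 per year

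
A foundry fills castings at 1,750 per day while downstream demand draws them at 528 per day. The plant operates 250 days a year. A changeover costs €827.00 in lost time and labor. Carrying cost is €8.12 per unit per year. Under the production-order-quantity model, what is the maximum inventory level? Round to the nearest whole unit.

I_max ≈ 4,333 castings

Annual demand D = 528 × 250 = 132,000.
Production build-up factor (1 − d/p) = 1 − 528/1,750 = 0.6983.
Q* = √(2DS / (H(1 − d/p))) = √(2 × 132,000 × 827 / (8.12 × 0.6983)).
= √(218,328,000 / 5.6701) ≈ 6205.262.
Maximum inventory = Q*(1 − d/p) = 6205.262 × 0.6983 ≈ 4333.046.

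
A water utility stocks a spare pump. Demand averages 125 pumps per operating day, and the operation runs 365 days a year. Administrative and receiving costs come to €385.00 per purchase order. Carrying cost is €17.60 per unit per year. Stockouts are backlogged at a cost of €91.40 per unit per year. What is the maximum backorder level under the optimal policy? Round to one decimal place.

Annual demand D = 125 × 365 = 45,625.
With planned backorders, Q* = √(2DS/H) · √((H+B)/B).
√(2DS/H) = √(2 × 45,625 × 385 / 17.6) = 1412.832.
√((H+B)/B) = √((17.6+91.4)/91.4) = 1.0920.
Q* ≈ 1542.875.
S* = Q* · H/(H+B) = 1542.875 × 17.6/109 ≈ 249.125.

S* ≈ 249.1 pumps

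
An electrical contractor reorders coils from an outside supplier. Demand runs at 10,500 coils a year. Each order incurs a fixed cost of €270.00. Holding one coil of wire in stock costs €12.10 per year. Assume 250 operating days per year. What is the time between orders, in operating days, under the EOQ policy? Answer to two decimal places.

The optimal lot size = √(2DS/H) = √(2 × 10,500 × 270 / 12.1) ≈ 684.54.
Cycle time = Q*/D × 250 = 684.54 / 10,500 × 250 ≈ 16.299 days.

T ≈ 16.30 days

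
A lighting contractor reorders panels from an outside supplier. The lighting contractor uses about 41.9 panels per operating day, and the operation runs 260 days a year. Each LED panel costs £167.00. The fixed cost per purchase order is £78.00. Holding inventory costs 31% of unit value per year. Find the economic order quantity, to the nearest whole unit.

Q* ≈ 181 panels

Annual demand D = 41.9 × 260 = 10,894.
Holding cost H = 0.31 × £167.00 = £51.7700 per unit per year.
EOQ = √(2DS / H) = √(2 × 10,894 × 78 / 51.77).
= √(1,699,464 / 51.77) = √32,827.1972 ≈ 181.183.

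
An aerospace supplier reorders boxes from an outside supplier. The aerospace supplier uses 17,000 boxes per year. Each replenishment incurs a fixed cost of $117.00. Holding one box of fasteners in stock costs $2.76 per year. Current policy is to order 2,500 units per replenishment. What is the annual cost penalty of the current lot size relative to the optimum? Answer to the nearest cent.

EOQ = √(2DS/H) = √(2 × 17,000 × 117 / 2.76) ≈ 1200.54.
Cost at Q* = (D/Q*)S + (Q*/2)H = √(2DSH) ≈ $3,313.50.
Cost at Q = 2,500: (17,000/2,500)×117 + (2,500/2)×2.76 = $795.60 + $3,450.00 = $4,245.60.
Excess = $4,245.60 − $3,313.50 = $932.10.

Extra cost ≈ $932.10 per year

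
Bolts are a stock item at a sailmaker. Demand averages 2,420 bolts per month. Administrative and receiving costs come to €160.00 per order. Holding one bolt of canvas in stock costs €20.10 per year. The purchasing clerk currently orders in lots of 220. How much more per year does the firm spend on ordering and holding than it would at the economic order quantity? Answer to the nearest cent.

Extra cost ≈ €9,664.06 per year

Annual demand D = 2,420 × 12 = 29,040.
EOQ = √(2DS/H) = √(2 × 29,040 × 160 / 20.1) ≈ 679.95.
Cost at Q* = (D/Q*)S + (Q*/2)H = √(2DSH) ≈ €13,666.94.
Cost at Q = 220: (29,040/220)×160 + (220/2)×20.1 = €21,120.00 + €2,211.00 = €23,331.00.
Excess = €23,331.00 − €13,666.94 = €9,664.06.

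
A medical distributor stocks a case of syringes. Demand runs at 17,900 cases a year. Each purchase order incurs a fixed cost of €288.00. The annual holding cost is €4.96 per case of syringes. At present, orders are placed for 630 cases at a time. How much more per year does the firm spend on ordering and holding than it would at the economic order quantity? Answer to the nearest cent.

EOQ = √(2DS/H) = √(2 × 17,900 × 288 / 4.96) ≈ 1441.77.
Cost at Q* = (D/Q*)S + (Q*/2)H = √(2DSH) ≈ €7,151.19.
Cost at Q = 630: (17,900/630)×288 + (630/2)×4.96 = €8,182.86 + €1,562.40 = €9,745.26.
Excess = €9,745.26 − €7,151.19 = €2,594.06.

Extra cost ≈ €2,594.06 per year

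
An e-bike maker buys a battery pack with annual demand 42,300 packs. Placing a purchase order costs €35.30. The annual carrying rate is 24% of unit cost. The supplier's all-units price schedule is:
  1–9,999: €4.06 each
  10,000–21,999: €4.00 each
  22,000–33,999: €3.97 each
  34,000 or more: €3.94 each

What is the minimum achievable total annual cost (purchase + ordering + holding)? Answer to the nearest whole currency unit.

Holding cost per unit per year at price C is H = 0.24·C.
For each price level, check whether its EOQ is feasible; otherwise the best quantity at that price is the breakpoint.
EOQ at €4.06 = 1750.7 (feasible in tier 1): TC = 42,300×€4.06 + (42,300/1750.7)×35.3 + (1750.7/2)×0.24×€4.06 = €173,443.85.
EOQ at €4.00 = 1763.7 < 10000, so use break Q=10000: TC = 42,300×€4.00 + (42,300/10000.0)×35.3 + (10000.0/2)×0.24×€4.00 = €174,149.32.
EOQ at €3.97 = 1770.4 < 22000, so use break Q=22000: TC = 42,300×€3.97 + (42,300/22000.0)×35.3 + (22000.0/2)×0.24×€3.97 = €178,479.67.
EOQ at €3.94 = 1777.1 < 34000, so use break Q=34000: TC = 42,300×€3.94 + (42,300/34000.0)×35.3 + (34000.0/2)×0.24×€3.94 = €182,781.12.
Lowest total cost among the candidates is at Q = 1750.7.

TC* ≈ €173,444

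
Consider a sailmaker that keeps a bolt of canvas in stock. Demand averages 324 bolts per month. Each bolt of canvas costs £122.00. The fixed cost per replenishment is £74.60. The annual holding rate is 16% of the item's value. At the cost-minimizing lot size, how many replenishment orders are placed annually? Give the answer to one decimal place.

N ≈ 22.6 orders per year

Annual demand D = 324 × 12 = 3,888.
Holding cost H = 0.16 × £122.00 = £19.5200 per unit per year.
EOQ = √(2DS/H) = √(2 × 3,888 × 74.6 / 19.52) ≈ 172.39.
Orders per year = D / Q* = 3,888 / 172.39 ≈ 22.554.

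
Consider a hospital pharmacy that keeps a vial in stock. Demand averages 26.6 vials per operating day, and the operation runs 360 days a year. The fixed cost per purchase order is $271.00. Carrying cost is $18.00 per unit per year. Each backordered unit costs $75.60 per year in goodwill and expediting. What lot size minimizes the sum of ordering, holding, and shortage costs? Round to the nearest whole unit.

Q* ≈ 597 vials

Annual demand D = 26.6 × 360 = 9,576.
With planned backorders, Q* = √(2DS/H) · √((H+B)/B).
√(2DS/H) = √(2 × 9,576 × 271 / 18) = 536.977.
√((H+B)/B) = √((18+75.6)/75.6) = 1.1127.
Q* ≈ 597.493.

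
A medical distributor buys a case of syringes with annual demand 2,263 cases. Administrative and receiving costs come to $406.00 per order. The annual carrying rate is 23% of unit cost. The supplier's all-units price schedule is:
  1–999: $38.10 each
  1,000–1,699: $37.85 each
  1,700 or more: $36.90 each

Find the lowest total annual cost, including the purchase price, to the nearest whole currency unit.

TC* ≈ $90,233

Holding cost per unit per year at price C is H = 0.23·C.
Evaluate total cost at each tier's feasible EOQ or, if the EOQ is below the tier, at the tier's minimum quantity.
EOQ at $38.10 = 457.9 (feasible in tier 1): TC = 2,263×$38.10 + (2,263/457.9)×406 + (457.9/2)×0.23×$38.10 = $90,233.09.
EOQ at $37.85 = 459.4 < 1000, so use break Q=1000: TC = 2,263×$37.85 + (2,263/1000.0)×406 + (1000.0/2)×0.23×$37.85 = $90,926.08.
EOQ at $36.90 = 465.3 < 1700, so use break Q=1700: TC = 2,263×$36.90 + (2,263/1700.0)×406 + (1700.0/2)×0.23×$36.90 = $91,259.11.
Lowest total cost among the candidates is at Q = 457.9.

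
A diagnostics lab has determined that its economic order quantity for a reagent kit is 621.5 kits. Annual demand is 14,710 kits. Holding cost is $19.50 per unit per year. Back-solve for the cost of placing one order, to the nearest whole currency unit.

S ≈ $256

The basic EOQ model gives Q* = √(2DS/H); rearrange for the unknown.
From Q* = √(2DS/H): S = Q*²H / (2D) = 621.5² × 19.5 / (2 × 14,710) = 256.0202.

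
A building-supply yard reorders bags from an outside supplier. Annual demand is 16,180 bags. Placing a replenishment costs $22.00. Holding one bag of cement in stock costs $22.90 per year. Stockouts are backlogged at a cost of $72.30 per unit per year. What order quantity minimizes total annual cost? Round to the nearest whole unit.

Q* ≈ 202 bags

With planned backorders, Q* = √(2DS/H) · √((H+B)/B).
√(2DS/H) = √(2 × 16,180 × 22 / 22.9) = 176.318.
√((H+B)/B) = √((22.9+72.3)/72.3) = 1.1475.
Q* ≈ 202.324.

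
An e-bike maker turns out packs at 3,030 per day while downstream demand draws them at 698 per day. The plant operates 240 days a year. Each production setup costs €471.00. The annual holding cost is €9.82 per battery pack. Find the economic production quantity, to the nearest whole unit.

Annual demand D = 698 × 240 = 167,520.
Production build-up factor (1 − d/p) = 1 − 698/3,030 = 0.7696.
Q* = √(2DS / (H(1 − d/p))) = √(2 × 167,520 × 471 / (9.82 × 0.7696)).
= √(157,803,840 / 7.5578) ≈ 4569.410.

Q* ≈ 4,569 packs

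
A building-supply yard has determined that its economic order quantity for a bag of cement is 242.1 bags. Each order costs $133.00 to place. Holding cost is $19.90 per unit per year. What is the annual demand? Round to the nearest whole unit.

D ≈ 4,385 bags per year

Invert the EOQ relation Q*² = 2DS/H.
From Q* = √(2DS/H): D = Q*²H / (2S) = 242.1² × 19.9 / (2 × 133) = 4384.913.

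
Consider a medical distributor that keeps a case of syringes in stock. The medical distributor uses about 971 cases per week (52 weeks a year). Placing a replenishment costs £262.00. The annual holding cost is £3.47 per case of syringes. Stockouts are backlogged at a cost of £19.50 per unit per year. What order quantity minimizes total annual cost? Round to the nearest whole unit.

Q* ≈ 2,997 cases

Annual demand D = 971 × 52 = 50,492.
With planned backorders, Q* = √(2DS/H) · √((H+B)/B).
√(2DS/H) = √(2 × 50,492 × 262 / 3.47) = 2761.291.
√((H+B)/B) = √((3.47+19.5)/19.5) = 1.0853.
Q* ≈ 2996.922.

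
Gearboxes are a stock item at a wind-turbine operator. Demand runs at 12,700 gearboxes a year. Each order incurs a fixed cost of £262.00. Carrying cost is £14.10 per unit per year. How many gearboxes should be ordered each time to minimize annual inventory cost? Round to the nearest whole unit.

EOQ = √(2DS / H) = √(2 × 12,700 × 262 / 14.1).
= √(6,654,800 / 14.1) = √471,971.6312 ≈ 687.002.

Q* ≈ 687 gearboxes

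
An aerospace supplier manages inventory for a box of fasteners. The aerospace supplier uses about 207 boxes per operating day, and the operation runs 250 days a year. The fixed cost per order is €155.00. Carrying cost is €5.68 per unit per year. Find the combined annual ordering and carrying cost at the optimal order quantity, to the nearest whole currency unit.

Annual demand D = 207 × 250 = 51,750.
The optimal lot size = √(2DS/H) = √(2 × 51,750 × 155 / 5.68) ≈ 1680.59.
At the optimum the two cost components are equal, so total cost = 2·(Q*/2)H = Q*·H.
Minimum total = √(2DSH) = √(2 × 51,750 × 155 × 5.68) ≈ 9545.753.

TC* ≈ €9,546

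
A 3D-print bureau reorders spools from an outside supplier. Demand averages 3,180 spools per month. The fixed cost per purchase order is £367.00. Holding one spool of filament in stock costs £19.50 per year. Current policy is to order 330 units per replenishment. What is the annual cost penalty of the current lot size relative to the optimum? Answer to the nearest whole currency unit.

Annual demand D = 3,180 × 12 = 38,160.
EOQ = √(2DS/H) = √(2 × 38,160 × 367 / 19.5) ≈ 1198.49.
Cost at Q* = (D/Q*)S + (Q*/2)H = √(2DSH) ≈ £23,370.58.
Cost at Q = 330: (38,160/330)×367 + (330/2)×19.5 = £42,438.55 + £3,217.50 = £45,656.05.
Excess = £45,656.05 − £23,370.58 = £22,285.46.

Extra cost ≈ £22,285 per year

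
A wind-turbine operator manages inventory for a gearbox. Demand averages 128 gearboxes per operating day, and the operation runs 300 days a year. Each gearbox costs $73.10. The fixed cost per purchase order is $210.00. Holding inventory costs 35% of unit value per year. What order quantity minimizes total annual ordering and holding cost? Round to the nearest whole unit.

Q* ≈ 794 gearboxes

Annual demand D = 128 × 300 = 38,400.
Holding cost H = 0.35 × $73.10 = $25.5850 per unit per year.
EOQ = √(2DS / H) = √(2 × 38,400 × 210 / 25.585).
= √(16,128,000 / 25.585) = √630,369.357 ≈ 793.958.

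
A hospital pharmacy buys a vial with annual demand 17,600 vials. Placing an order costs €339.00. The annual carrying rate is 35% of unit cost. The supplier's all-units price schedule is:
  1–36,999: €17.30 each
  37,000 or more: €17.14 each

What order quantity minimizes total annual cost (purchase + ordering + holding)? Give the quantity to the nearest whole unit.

Holding cost per unit per year at price C is H = 0.35·C.
Candidates are each tier's EOQ (if it falls in that tier) and each price-break quantity.
EOQ at €17.30 = 1403.8 (feasible in tier 1): TC = 17,600×€17.30 + (17,600/1403.8)×339 + (1403.8/2)×0.35×€17.30 = €312,980.18.
EOQ at €17.14 = 1410.4 < 37000, so use break Q=37000: TC = 17,600×€17.14 + (17,600/37000.0)×339 + (37000.0/2)×0.35×€17.14 = €412,806.75.
Lowest total cost is €312,980.18 at Q = 1403.8.

Q* ≈ 1,404 vials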